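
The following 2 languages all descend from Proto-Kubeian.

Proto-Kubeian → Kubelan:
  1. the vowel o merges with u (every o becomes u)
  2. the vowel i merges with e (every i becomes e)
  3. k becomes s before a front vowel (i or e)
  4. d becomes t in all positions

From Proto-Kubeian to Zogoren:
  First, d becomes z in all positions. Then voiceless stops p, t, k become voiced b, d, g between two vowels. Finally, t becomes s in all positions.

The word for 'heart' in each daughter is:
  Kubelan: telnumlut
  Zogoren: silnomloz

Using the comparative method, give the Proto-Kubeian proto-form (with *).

Position 8: Kubelan has u, Zogoren has o. Zogoren preserves o here (none of its changes turn any other segment into o), so the proto-segment is *o.
Position 5: Kubelan has u, Zogoren has o. Zogoren preserves o here (none of its changes turn any other segment into o), so the proto-segment is *o.
Continuing position by position gives *tilnomlod; check it forward:
Kubelan: *tilnomlod > tilnumlud > telnumlud > telnumlut  (by vowel merger, vowel merger, unconditioned shift)
Zogoren: *tilnomlod > tilnomloz > silnomloz  (by unconditioned shift, unconditioned shift)
No other proto-form is consistent with every reflex, so the reconstruction is *tilnomlod.

*tilnomlod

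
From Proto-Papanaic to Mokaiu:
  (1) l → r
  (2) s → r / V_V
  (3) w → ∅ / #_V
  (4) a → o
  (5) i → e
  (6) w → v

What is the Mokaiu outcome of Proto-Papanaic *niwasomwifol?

nevoromvefor

Mokaiu: *niwasomwifol > niwasomwifor > niwaromwifor > niworomwifor > neworomwefor > nevoromvefor  (by unconditioned shift, rhotacism, vowel merger, vowel merger, unconditioned shift)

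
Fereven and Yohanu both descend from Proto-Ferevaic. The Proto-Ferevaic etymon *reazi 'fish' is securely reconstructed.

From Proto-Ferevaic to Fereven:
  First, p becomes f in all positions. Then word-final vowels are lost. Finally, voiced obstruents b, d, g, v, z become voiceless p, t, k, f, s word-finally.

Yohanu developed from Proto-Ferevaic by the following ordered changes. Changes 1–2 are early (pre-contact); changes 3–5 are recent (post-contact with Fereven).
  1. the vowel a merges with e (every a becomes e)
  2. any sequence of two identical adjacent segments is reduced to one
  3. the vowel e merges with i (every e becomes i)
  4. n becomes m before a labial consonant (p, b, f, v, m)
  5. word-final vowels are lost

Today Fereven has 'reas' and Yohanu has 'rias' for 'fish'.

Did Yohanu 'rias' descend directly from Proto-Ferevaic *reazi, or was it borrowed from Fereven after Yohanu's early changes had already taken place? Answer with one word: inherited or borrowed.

borrowed

If inherited, *reazi would pass through all of Yohanu's changes:
Yohanu: start from *reazi.
  rule 1 (vowel merger): reazi → reezi
  rule 2 (degemination): reezi → rezi
  rule 3 (vowel merger): rezi → rizi
  rule 4: no change — rizi
  rule 5 (apocope): rizi → riz
  ⇒ Yohanu riz
If borrowed from Fereven 'reas' after the early changes, it would undergo only the recent ones:
  rule 3 (vowel merger): reas → rias
  rule 4 (nasal place assimilation): no change (rias)
  rule 5 (apocope): no change (rias)
  ⇒ as a loan: rias
Yohanu 'rias' matches the loan outcome 'rias', not the inherited 'riz' — it skipped the early Yohanu changes, so it was borrowed from Fereven.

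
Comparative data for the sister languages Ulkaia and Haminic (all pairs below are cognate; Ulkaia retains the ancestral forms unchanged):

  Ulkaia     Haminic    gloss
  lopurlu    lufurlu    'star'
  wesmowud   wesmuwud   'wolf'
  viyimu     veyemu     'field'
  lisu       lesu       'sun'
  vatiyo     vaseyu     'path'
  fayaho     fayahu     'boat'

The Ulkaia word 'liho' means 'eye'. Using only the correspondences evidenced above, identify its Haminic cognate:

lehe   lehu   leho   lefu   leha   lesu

lehu

viyimu ~ veyemu, lisu ~ lesu — Ulkaia i corresponds to Haminic e after a consonant, before a consonant other than r, m, n, p, b, f, v.
vatiyo ~ vaseyu, fayaho ~ fayahu — Ulkaia o corresponds to Haminic u word-finally.
Applying these to Ulkaia 'liho':
  liho → leho   (i→e after a consonant, before a consonant other than r, m, n, p, b, f, v)
  leho → lehu   (o→u word-finally)
So the Haminic cognate is 'lehu'.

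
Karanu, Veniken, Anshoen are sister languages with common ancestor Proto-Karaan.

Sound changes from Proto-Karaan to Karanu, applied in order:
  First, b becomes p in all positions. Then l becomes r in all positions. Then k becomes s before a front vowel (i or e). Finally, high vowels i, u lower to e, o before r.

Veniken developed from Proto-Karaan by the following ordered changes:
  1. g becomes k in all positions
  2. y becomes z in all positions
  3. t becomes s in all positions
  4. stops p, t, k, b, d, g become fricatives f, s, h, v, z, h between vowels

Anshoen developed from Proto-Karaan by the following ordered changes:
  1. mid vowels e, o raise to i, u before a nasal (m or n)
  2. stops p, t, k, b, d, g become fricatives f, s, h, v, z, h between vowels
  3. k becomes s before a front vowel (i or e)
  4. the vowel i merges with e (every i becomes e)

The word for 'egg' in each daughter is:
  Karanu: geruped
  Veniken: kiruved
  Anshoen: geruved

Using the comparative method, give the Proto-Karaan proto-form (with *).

*girubed

Position 1: Karanu has g, Veniken has k, Anshoen has g. Karanu preserves g here (none of its changes turn any other segment into g), so the proto-segment is *g.
Position 2: Karanu has e, Veniken has i, Anshoen has e. Veniken preserves i here (none of its changes turn any other segment into i), so the proto-segment is *i.
Verify the candidate proto-form against each daughter:
Karanu: *girubed > giruped > geruped  (by unconditioned shift, pre-rhotic lowering)
Veniken: *girubed > kirubed > kiruved  (by unconditioned shift, intervocalic lenition)
Anshoen: start from *girubed.
  rule 1: no change — girubed
  rule 2 (intervocalic lenition): girubed → giruved
  rule 3: no change — giruved
  rule 4 (vowel merger): giruved → geruved
  ⇒ Anshoen geruved
Only *girubed yields all of Karanu geruped, Veniken kiruved, Anshoen geruved.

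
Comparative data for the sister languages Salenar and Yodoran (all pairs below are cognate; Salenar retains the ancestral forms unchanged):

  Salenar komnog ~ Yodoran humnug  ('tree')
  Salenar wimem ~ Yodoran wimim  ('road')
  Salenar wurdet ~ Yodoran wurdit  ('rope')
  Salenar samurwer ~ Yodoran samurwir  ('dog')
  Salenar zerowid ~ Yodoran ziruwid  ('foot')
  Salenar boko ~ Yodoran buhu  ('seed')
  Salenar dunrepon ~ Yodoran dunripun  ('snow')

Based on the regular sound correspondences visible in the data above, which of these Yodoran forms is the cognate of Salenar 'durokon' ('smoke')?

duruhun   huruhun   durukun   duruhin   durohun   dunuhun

duruhun

komnog ~ humnug, zerowid ~ ziruwid — Salenar o corresponds to Yodoran u after a consonant, before a consonant other than r, m, n, p, b, f, v.
boko ~ buhu — Salenar k corresponds to Yodoran h between vowels (before a back vowel).
dunrepon ~ dunripun — Salenar o corresponds to Yodoran u after a consonant, before a nasal.
Applying these to Salenar 'durokon':
  durokon → durukon   (o→u after a consonant, before a consonant other than r, m, n, p, b, f, v)
  durukon → duruhon   (k→h between vowels (before a back vowel))
  duruhon → duruhun   (o→u after a consonant, before a nasal)
So the Yodoran cognate is 'duruhun'.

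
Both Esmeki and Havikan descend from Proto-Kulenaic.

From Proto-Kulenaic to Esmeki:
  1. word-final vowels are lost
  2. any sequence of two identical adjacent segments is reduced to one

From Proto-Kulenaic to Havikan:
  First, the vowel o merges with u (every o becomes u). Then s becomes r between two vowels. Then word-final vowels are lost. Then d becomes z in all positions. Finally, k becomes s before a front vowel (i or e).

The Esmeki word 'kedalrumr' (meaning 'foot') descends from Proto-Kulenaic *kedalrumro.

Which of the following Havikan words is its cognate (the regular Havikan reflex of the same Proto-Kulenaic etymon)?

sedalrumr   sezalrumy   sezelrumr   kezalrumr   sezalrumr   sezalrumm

Havikan: start from *kedalrumro.
  rule 1 (vowel merger): kedalrumro → kedalrumru
  rule 2: no change — kedalrumru
  rule 3 (apocope): kedalrumru → kedalrumr
  rule 4 (unconditioned shift): kedalrumr → kezalrumr
  rule 5 (palatalisation): kezalrumr → sezalrumr
  ⇒ Havikan sezalrumr

sezalrumr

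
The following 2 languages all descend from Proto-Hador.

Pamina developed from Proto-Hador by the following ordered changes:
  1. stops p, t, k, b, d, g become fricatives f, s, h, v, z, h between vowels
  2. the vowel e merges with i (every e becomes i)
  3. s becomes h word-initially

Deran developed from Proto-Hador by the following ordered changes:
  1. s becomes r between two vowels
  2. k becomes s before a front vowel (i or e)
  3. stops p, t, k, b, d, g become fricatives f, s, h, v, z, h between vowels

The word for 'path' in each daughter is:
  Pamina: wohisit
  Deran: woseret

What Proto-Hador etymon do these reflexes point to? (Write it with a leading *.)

*wokeset

Position 3: Pamina has h, Deran has s. Taking the neighbouring segments as reconstructed: Pamina h could go back to *k or *g or *h; Deran s could go back to *t or *k — the one source consistent with every daughter is *k.
Position 5: Pamina has s, Deran has r. Taking the neighbouring segments as reconstructed: Pamina s could go back to *t or *s; Deran r could go back to *s or *r — the one source consistent with every daughter is *s.
Position 6: Pamina has i, Deran has e. Deran preserves e here (none of its changes turn any other segment into e), so the proto-segment is *e.
Continuing position by position gives *wokeset; check it forward:
Pamina: *wokeset > woheset > wohisit  (by intervocalic lenition, vowel merger)
Deran: start from *wokeset.
  rule 1 (rhotacism): wokeset → wokeret
  rule 2 (palatalisation): wokeret → woseret
  rule 3: no change — woseret
  ⇒ Deran woseret
Only *wokeset yields all of Pamina wohisit, Deran woseret.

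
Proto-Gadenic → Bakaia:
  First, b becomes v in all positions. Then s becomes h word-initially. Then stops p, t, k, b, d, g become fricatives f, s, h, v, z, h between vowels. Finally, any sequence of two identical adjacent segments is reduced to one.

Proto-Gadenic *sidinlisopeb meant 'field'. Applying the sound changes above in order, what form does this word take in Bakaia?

hizinlisofev

Bakaia: *sidinlisopeb
  sidinlisopeb → sidinlisopev   [unconditioned shift]
  sidinlisopev → hidinlisopev   [debuccalisation]
  hidinlisopev → hizinlisofev   [intervocalic lenition]
  hizinlisofev (rule 4 does not apply)
  giving Bakaia hizinlisofev.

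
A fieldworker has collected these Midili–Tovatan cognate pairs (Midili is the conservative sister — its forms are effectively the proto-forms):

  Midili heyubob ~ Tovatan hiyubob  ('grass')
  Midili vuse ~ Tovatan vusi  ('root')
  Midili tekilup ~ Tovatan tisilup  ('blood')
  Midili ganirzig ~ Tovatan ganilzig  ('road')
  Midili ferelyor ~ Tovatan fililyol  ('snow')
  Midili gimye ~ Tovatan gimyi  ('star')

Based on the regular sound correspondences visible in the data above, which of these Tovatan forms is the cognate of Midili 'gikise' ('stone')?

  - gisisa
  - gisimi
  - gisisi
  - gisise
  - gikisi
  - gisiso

gisisi

tekilup ~ tisilup — Midili k corresponds to Tovatan s between vowels (before a front vowel).
vuse ~ vusi, gimye ~ gimyi — Midili e corresponds to Tovatan i word-finally.
Applying these to Midili 'gikise':
  gikise → gisise   (k→s between vowels (before a front vowel))
  gisise → gisisi   (e→i word-finally)
So the Tovatan cognate is 'gisisi'.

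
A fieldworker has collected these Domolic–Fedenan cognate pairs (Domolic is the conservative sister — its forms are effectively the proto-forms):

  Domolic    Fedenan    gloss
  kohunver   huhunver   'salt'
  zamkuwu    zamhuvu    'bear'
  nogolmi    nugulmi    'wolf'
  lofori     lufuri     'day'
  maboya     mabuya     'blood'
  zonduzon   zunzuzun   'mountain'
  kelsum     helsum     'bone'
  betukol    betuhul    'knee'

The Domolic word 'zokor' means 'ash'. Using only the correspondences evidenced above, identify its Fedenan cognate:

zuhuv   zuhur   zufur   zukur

zuhur

kohunver ~ huhunver, nogolmi ~ nugulmi — Domolic o corresponds to Fedenan u after a consonant, before a consonant other than r, m, n, p, b, f, v.
betukol ~ betuhul — Domolic k corresponds to Fedenan h between vowels (before a back vowel).
lofori ~ lufuri — Domolic o corresponds to Fedenan u after a consonant, before r.
Applying these to Domolic 'zokor':
  zokor → zukor   (o→u after a consonant, before a consonant other than r, m, n, p, b, f, v)
  zukor → zuhor   (k→h between vowels (before a back vowel))
  zuhor → zuhur   (o→u after a consonant, before r)
So the Fedenan cognate is 'zuhur'.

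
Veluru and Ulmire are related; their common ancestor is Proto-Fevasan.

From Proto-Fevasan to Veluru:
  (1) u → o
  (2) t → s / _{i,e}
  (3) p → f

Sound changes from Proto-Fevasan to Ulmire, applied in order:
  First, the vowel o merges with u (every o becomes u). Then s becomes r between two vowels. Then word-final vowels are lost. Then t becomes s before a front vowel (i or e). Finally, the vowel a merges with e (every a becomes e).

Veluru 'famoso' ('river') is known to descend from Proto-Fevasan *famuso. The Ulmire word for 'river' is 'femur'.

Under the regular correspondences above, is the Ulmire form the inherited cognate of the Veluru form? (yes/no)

Derive the expected Ulmire reflex of *famuso:
Ulmire: *famuso > famusu > famuru > famur > femur  (by vowel merger, rhotacism, apocope, vowel merger)
Ulmire 'femur' matches the regular reflex exactly, so the pair is cognate.

yes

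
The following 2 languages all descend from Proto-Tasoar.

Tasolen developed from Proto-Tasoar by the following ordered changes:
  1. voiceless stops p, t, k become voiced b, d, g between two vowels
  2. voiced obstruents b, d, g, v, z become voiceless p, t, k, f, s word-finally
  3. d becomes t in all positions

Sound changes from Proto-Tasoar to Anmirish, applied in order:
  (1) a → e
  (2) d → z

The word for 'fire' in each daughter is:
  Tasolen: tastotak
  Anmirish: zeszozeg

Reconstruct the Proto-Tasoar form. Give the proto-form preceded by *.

*dasdodag

Position 1: Tasolen has t, Anmirish has z. Taking the neighbouring segments as reconstructed: Tasolen t could go back to *t or *d; Anmirish z could go back to *d or *z — the one source consistent with every daughter is *d.
Position 7: Tasolen has a, Anmirish has e. Tasolen preserves a here (none of its changes turn any other segment into a), so the proto-segment is *a.
Position 6: Tasolen has t, Anmirish has z. Taking the neighbouring segments as reconstructed: Tasolen t could go back to *t or *d; Anmirish z could go back to *d or *z — the one source consistent with every daughter is *d.
This points to *dasdodag. Verify forward in each daughter:
Tasolen: *dasdodag
  dasdodag (rule 1 does not apply)
  dasdodag → dasdodak   [final devoicing]
  dasdodak → tastotak   [unconditioned shift]
  giving Tasolen tastotak.
Anmirish: *dasdodag
  dasdodag → desdodeg   [vowel merger]
  desdodeg → zeszozeg   [unconditioned shift]
  giving Anmirish zeszozeg.
No other proto-form is consistent with every reflex, so the reconstruction is *dasdodag.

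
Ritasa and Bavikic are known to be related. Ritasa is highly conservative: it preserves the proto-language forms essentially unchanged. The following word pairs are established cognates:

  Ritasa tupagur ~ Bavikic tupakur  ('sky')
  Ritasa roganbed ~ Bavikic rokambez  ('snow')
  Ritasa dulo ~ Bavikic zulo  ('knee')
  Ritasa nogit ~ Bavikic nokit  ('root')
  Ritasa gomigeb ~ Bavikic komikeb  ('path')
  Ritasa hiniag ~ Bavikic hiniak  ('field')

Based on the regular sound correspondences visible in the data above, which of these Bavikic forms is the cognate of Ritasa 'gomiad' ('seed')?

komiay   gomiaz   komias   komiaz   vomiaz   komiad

komiaz

gomigeb ~ komikeb — Ritasa g corresponds to Bavikic k word-initially before a back vowel.
roganbed ~ rokambez — Ritasa d corresponds to Bavikic z word-finally.
Applying these to Ritasa 'gomiad':
  gomiad → komiad   (g→k word-initially before a back vowel)
  komiad → komiaz   (d→z word-finally)
So the Bavikic cognate is 'komiaz'.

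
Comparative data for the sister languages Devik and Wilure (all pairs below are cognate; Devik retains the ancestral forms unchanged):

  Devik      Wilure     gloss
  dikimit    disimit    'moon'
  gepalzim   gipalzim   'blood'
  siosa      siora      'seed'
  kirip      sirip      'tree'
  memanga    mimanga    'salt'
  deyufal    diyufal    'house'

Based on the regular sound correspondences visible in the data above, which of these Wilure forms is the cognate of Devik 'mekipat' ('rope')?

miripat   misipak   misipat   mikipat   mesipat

misipat

deyufal ~ diyufal — Devik e corresponds to Wilure i after a consonant, before a consonant other than r, m, n, p, b, f, v.
dikimit ~ disimit — Devik k corresponds to Wilure s between vowels (before a front vowel).
Applying these to Devik 'mekipat':
  mekipat → mikipat   (e→i after a consonant, before a consonant other than r, m, n, p, b, f, v)
  mikipat → misipat   (k→s between vowels (before a front vowel))
So the Wilure cognate is 'misipat'.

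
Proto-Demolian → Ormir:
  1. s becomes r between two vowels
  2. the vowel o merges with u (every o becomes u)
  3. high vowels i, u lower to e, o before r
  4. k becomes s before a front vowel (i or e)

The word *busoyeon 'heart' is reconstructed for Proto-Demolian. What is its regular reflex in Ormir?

Ormir: *busoyeon > buroyeon > buruyeun > boruyeun  (by rhotacism, vowel merger, pre-rhotic lowering)

boruyeun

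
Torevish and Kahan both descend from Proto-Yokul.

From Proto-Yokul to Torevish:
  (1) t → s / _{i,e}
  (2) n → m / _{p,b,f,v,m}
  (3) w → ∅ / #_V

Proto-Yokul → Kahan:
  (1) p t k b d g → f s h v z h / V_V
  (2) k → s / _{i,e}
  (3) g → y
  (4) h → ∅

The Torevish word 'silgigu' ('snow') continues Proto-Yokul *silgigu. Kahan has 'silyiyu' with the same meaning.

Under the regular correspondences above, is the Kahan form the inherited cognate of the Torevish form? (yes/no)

no

Derive the expected Kahan reflex of *silgigu:
Kahan: *silgigu > silgihu > silyihu > silyiu  (by intervocalic lenition, unconditioned shift, h-loss)
The regular Kahan reflex would be 'silyiu', but the attested form is 'silyiyu'. The correspondence is irregular, so they are not cognates (the Kahan form has a different source).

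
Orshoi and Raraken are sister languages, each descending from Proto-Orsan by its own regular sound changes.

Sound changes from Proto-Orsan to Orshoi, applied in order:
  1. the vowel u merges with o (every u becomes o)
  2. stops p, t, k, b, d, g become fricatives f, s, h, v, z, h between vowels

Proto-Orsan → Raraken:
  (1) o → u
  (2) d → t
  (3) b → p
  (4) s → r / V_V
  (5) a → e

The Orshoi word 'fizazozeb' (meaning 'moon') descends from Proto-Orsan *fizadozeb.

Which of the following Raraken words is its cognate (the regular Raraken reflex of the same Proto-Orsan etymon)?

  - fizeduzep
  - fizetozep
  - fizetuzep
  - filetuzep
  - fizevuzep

fizetuzep

Raraken: start from *fizadozeb.
  rule 1 (vowel merger): fizadozeb → fizaduzeb
  rule 2 (unconditioned shift): fizaduzeb → fizatuzeb
  rule 3 (unconditioned shift): fizatuzeb → fizatuzep
  rule 4: no change — fizatuzep
  rule 5 (vowel merger): fizatuzep → fizetuzep
  ⇒ Raraken fizetuzep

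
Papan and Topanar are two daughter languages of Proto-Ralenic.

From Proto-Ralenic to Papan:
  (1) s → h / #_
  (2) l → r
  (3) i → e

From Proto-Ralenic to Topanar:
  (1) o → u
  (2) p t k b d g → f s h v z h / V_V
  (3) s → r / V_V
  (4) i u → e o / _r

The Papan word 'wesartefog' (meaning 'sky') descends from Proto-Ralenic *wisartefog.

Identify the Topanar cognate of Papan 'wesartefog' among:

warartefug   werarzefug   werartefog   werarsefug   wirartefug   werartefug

Topanar: start from *wisartefog.
  rule 1 (vowel merger): wisartefog → wisartefug
  rule 2: no change — wisartefug
  rule 3 (rhotacism): wisartefug → wirartefug
  rule 4 (pre-rhotic lowering): wirartefug → werartefug
  ⇒ Topanar werartefug
Among the options, 'werartefug' alone shows every Topanar change applied in order.

werartefug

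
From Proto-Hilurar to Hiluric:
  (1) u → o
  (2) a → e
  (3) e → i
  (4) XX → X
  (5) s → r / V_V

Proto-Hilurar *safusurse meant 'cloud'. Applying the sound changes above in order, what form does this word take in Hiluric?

Hiluric: start from *safusurse.
  rule 1 (vowel merger): safusurse → safosorse
  rule 2 (vowel merger): safosorse → sefosorse
  rule 3 (vowel merger): sefosorse → sifosorsi
  rule 4: no change — sifosorsi
  rule 5 (rhotacism): sifosorsi → sifororsi
  ⇒ Hiluric sifororsi

sifororsi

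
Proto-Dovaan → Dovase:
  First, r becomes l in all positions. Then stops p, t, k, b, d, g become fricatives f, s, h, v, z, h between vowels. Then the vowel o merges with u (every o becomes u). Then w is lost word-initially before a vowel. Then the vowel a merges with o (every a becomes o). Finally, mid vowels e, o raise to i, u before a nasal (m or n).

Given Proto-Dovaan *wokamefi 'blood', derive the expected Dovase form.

uhumefi

Dovase: *wokamefi
  wokamefi (rule 1 does not apply)
  wokamefi → wohamefi   [intervocalic lenition]
  wohamefi → wuhamefi   [vowel merger]
  wuhamefi → uhamefi   [glide loss]
  uhamefi → uhomefi   [vowel merger]
  uhomefi → uhumefi   [pre-nasal raising]
  giving Dovase uhumefi.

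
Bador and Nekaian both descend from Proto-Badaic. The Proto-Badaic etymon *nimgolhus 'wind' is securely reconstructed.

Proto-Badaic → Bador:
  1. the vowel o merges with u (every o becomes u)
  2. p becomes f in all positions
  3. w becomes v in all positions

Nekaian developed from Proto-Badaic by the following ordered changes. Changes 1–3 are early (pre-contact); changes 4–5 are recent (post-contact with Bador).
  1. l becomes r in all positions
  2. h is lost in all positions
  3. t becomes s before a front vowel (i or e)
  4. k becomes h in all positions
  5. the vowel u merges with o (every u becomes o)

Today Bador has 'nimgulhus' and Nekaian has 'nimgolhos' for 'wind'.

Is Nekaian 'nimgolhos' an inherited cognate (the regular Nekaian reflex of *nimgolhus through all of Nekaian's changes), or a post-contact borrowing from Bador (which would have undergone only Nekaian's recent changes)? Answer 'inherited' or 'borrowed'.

borrowed

If inherited, *nimgolhus would pass through all of Nekaian's changes:
Nekaian: *nimgolhus
  nimgolhus → nimgorhus   [unconditioned shift]
  nimgorhus → nimgorus   [h-loss]
  nimgorus (rule 3 does not apply)
  nimgorus (rule 4 does not apply)
  nimgorus → nimgoros   [vowel merger]
  giving Nekaian nimgoros.
If borrowed from Bador 'nimgulhus' after the early changes, it would undergo only the recent ones:
  rule 4 (unconditioned shift): no change (nimgulhus)
  rule 5 (vowel merger): nimgulhus → nimgolhos
  ⇒ as a loan: nimgolhos
Nekaian 'nimgolhos' matches the loan outcome 'nimgolhos', not the inherited 'nimgoros' — it skipped the early Nekaian changes, so it was borrowed from Bador.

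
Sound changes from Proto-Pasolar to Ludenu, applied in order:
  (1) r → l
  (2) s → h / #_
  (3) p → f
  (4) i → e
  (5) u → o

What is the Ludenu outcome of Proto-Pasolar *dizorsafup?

dezolsafof

Ludenu: *dizorsafup
  dizorsafup → dizolsafup   [unconditioned shift]
  dizolsafup (rule 2 does not apply)
  dizolsafup → dizolsafuf   [unconditioned shift]
  dizolsafuf → dezolsafuf   [vowel merger]
  dezolsafuf → dezolsafof   [vowel merger]
  giving Ludenu dezolsafof.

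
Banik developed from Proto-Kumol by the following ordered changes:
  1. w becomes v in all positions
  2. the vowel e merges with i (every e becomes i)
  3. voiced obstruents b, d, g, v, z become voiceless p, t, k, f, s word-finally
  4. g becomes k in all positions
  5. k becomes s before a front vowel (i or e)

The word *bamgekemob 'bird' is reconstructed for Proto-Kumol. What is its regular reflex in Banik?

bamsisimop

Banik: start from *bamgekemob.
  rule 1: no change — bamgekemob
  rule 2 (vowel merger): bamgekemob → bamgikimob
  rule 3 (final devoicing): bamgikimob → bamgikimop
  rule 4 (unconditioned shift): bamgikimop → bamkikimop
  rule 5 (palatalisation): bamkikimop → bamsisimop
  ⇒ Banik bamsisimop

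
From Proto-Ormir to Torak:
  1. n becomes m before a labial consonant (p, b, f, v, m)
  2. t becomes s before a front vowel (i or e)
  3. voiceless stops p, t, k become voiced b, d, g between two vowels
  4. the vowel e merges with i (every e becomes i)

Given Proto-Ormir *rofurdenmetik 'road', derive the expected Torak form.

rofurdimmisik

Torak: start from *rofurdenmetik.
  rule 1 (nasal place assimilation): rofurdenmetik → rofurdemmetik
  rule 2 (palatalisation): rofurdemmetik → rofurdemmesik
  rule 3: no change — rofurdemmesik
  rule 4 (vowel merger): rofurdemmesik → rofurdimmisik
  ⇒ Torak rofurdimmisik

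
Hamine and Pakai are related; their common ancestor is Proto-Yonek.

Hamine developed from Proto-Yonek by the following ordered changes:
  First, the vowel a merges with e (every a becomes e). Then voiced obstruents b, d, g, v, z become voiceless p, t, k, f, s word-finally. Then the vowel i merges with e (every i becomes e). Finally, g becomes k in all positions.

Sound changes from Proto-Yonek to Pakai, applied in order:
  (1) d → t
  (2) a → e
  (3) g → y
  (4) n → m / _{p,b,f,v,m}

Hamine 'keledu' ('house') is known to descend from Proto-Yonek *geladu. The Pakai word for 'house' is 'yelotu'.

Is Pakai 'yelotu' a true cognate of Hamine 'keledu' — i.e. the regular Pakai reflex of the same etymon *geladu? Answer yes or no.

Derive the expected Pakai reflex of *geladu:
Pakai: *geladu
  geladu → gelatu   [unconditioned shift]
  gelatu → geletu   [vowel merger]
  geletu → yeletu   [unconditioned shift]
  yeletu (rule 4 does not apply)
  giving Pakai yeletu.
The regular Pakai reflex would be 'yeletu', but the attested form is 'yelotu'. The correspondence is irregular, so they are not cognates (the Pakai form has a different source).

no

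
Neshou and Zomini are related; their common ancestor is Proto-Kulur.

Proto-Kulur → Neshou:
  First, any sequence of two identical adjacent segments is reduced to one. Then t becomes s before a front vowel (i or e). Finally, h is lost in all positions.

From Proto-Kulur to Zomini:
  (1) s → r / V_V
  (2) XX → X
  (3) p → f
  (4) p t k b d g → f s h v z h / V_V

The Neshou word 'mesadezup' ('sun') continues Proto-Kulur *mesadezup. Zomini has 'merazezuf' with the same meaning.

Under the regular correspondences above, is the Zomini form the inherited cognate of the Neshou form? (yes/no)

Derive the expected Zomini reflex of *mesadezup:
Zomini: *mesadezup > meradezup > meradezuf > merazezuf  (by rhotacism, unconditioned shift, intervocalic lenition)
Zomini 'merazezuf' matches the regular reflex exactly, so the pair is cognate.

yes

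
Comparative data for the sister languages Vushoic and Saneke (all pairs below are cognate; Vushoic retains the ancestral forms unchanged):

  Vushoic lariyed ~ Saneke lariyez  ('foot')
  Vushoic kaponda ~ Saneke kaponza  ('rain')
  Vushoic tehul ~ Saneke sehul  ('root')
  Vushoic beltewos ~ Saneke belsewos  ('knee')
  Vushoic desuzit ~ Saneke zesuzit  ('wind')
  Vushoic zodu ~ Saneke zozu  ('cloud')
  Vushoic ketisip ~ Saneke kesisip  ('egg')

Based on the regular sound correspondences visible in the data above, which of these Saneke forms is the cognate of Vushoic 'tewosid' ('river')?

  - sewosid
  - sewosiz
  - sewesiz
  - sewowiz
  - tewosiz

sewosiz

tehul ~ sehul — Vushoic t corresponds to Saneke s word-initially before a front vowel.
lariyed ~ lariyez — Vushoic d corresponds to Saneke z word-finally.
Applying these to Vushoic 'tewosid':
  tewosid → sewosid   (t→s word-initially before a front vowel)
  sewosid → sewosiz   (d→z word-finally)
So the Saneke cognate is 'sewosiz'.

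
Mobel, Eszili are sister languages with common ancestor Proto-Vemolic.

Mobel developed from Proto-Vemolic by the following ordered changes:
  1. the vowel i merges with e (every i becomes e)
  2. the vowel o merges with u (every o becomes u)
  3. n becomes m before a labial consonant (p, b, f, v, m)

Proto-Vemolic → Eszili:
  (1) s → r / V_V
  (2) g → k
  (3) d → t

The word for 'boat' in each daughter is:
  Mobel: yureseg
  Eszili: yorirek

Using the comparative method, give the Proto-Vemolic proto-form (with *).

*yoriseg

Position 5: Mobel has s, Eszili has r. Mobel preserves s here (none of its changes turn any other segment into s), so the proto-segment is *s.
Position 4: Mobel has e, Eszili has i. Eszili preserves i here (none of its changes turn any other segment into i), so the proto-segment is *i.
Position 7: Mobel has g, Eszili has k. Mobel preserves g here (none of its changes turn any other segment into g), so the proto-segment is *g.
This points to *yoriseg. Verify forward in each daughter:
Mobel: *yoriseg
  yoriseg → yoreseg   [vowel merger]
  yoreseg → yureseg   [vowel merger]
  yureseg (rule 3 does not apply)
  giving Mobel yureseg.
Eszili: start from *yoriseg.
  rule 1 (rhotacism): yoriseg → yorireg
  rule 2 (unconditioned shift): yorireg → yorirek
  rule 3: no change — yorirek
  ⇒ Eszili yorirek
No other proto-form is consistent with every reflex, so the reconstruction is *yoriseg.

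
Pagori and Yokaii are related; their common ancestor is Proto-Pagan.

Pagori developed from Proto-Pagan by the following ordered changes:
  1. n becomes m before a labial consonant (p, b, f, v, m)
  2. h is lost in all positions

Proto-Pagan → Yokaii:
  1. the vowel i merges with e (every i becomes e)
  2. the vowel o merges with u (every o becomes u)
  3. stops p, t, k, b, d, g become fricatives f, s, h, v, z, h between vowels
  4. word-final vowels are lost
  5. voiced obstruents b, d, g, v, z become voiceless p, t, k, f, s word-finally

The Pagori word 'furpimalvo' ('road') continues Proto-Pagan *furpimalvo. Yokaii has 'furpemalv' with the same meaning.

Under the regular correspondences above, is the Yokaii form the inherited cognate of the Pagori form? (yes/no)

Derive the expected Yokaii reflex of *furpimalvo:
Yokaii: *furpimalvo
  furpimalvo → furpemalvo   [vowel merger]
  furpemalvo → furpemalvu   [vowel merger]
  furpemalvu (rule 3 does not apply)
  furpemalvu → furpemalv   [apocope]
  furpemalv → furpemalf   [final devoicing]
  giving Yokaii furpemalf.
The regular Yokaii reflex would be 'furpemalf', but the attested form is 'furpemalv'. The correspondence is irregular, so they are not cognates (the Yokaii form has a different source).

no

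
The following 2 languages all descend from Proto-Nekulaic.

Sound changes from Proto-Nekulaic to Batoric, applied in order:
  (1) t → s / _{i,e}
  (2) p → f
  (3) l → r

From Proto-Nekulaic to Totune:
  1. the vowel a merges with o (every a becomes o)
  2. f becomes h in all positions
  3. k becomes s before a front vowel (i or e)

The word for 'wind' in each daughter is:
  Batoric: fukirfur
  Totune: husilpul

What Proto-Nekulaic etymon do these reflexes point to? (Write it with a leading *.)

Position 3: Batoric has k, Totune has s. Batoric preserves k here (none of its changes turn any other segment into k), so the proto-segment is *k.
Position 1: Batoric has f, Totune has h. Taking the neighbouring segments as reconstructed: Batoric f could go back to *p or *f; Totune h could go back to *f or *h — the one source consistent with every daughter is *f.
Position 5: Batoric has r, Totune has l. Totune preserves l here (none of its changes turn any other segment into l), so the proto-segment is *l.
Continuing position by position gives *fukilpul; check it forward:
Batoric: start from *fukilpul.
  rule 1: no change — fukilpul
  rule 2 (unconditioned shift): fukilpul → fukilful
  rule 3 (unconditioned shift): fukilful → fukirfur
  ⇒ Batoric fukirfur
Totune: start from *fukilpul.
  rule 1: no change — fukilpul
  rule 2 (unconditioned shift): fukilpul → hukilpul
  rule 3 (palatalisation): hukilpul → husilpul
  ⇒ Totune husilpul
No other proto-form is consistent with every reflex, so the reconstruction is *fukilpul.

*fukilpul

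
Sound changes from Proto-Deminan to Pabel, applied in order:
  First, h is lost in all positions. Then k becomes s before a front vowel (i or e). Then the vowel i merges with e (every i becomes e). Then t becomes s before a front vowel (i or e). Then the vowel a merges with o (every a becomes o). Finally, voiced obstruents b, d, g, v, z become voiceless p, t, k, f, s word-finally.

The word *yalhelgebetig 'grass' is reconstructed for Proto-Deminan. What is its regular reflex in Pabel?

yolelgebesek

Pabel: *yalhelgebetig
  yalhelgebetig → yalelgebetig   [h-loss]
  yalelgebetig (rule 2 does not apply)
  yalelgebetig → yalelgebeteg   [vowel merger]
  yalelgebeteg → yalelgebeseg   [palatalisation]
  yalelgebeseg → yolelgebeseg   [vowel merger]
  yolelgebeseg → yolelgebesek   [final devoicing]
  giving Pabel yolelgebesek.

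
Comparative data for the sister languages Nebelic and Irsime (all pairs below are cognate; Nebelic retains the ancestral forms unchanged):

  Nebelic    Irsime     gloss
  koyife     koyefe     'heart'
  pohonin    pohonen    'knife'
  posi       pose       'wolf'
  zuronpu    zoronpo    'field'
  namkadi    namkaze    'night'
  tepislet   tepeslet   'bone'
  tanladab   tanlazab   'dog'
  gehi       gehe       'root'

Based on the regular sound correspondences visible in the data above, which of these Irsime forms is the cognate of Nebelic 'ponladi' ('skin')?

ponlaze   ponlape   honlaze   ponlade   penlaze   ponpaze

ponlaze

namkadi ~ namkaze — Nebelic d corresponds to Irsime z between vowels (before a front vowel).
posi ~ pose, namkadi ~ namkaze — Nebelic i corresponds to Irsime e word-finally.
Applying these to Nebelic 'ponladi':
  ponladi → ponlazi   (d→z between vowels (before a front vowel))
  ponlazi → ponlaze   (i→e word-finally)
So the Irsime cognate is 'ponlaze'.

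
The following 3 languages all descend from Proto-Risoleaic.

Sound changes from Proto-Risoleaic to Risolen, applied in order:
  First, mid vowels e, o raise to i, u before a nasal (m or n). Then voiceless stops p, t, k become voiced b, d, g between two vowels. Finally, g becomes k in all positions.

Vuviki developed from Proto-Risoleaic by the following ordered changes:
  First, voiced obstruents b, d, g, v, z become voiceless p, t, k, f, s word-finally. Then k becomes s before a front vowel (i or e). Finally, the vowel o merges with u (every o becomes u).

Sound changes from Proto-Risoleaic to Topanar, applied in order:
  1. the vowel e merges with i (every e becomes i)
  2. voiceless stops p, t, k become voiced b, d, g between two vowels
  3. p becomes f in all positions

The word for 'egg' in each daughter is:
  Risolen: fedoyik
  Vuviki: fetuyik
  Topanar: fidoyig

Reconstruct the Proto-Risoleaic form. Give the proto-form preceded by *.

Position 7: Risolen has k, Vuviki has k, Topanar has g. Taking the neighbouring segments as reconstructed: Risolen k could go back to *k or *g; Vuviki k could go back to *k or *g; Topanar g can only go back to *g — the one source consistent with every daughter is *g.
Position 3: Risolen has d, Vuviki has t, Topanar has d. Taking the neighbouring segments as reconstructed: Risolen d could go back to *t or *d; Vuviki t can only go back to *t; Topanar d could go back to *t or *d — the one source consistent with every daughter is *t.
Position 4: Risolen has o, Vuviki has u, Topanar has o. Risolen preserves o here (none of its changes turn any other segment into o), so the proto-segment is *o.
Continuing position by position gives *fetoyig; check it forward:
Risolen: *fetoyig
  fetoyig (rule 1 does not apply)
  fetoyig → fedoyig   [intervocalic voicing]
  fedoyig → fedoyik   [unconditioned shift]
  giving Risolen fedoyik.
Vuviki: *fetoyig
  fetoyig → fetoyik   [final devoicing]
  fetoyik (rule 2 does not apply)
  fetoyik → fetuyik   [vowel merger]
  giving Vuviki fetuyik.
Topanar: *fetoyig
  fetoyig → fitoyig   [vowel merger]
  fitoyig → fidoyig   [intervocalic voicing]
  fidoyig (rule 3 does not apply)
  giving Topanar fidoyig.
Only *fetoyig yields all of Risolen fedoyik, Vuviki fetuyik, Topanar fidoyig.

*fetoyig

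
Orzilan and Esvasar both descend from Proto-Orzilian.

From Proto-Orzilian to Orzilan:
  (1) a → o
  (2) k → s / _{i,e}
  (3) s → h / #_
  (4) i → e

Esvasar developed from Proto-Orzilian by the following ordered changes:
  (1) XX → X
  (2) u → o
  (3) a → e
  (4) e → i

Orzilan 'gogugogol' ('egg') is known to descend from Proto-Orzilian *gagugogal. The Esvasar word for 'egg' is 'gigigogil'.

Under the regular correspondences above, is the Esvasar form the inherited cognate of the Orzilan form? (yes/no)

no

Derive the expected Esvasar reflex of *gagugogal:
Esvasar: *gagugogal > gagogogal > gegogogel > gigogogil  (by vowel merger, vowel merger, vowel merger)
The regular Esvasar reflex would be 'gigogogil', but the attested form is 'gigigogil'. The correspondence is irregular, so they are not cognates (the Esvasar form has a different source).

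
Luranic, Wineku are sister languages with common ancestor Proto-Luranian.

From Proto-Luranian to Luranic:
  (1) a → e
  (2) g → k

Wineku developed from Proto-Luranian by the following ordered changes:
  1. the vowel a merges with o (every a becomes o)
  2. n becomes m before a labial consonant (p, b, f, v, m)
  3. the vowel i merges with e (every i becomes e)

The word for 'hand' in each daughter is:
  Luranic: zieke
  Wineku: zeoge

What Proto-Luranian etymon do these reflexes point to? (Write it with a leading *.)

Position 3: Luranic has e, Wineku has o. Taking the neighbouring segments as reconstructed: Luranic e could go back to *a or *e; Wineku o could go back to *a or *o — the one source consistent with every daughter is *a.
Position 4: Luranic has k, Wineku has g. Wineku preserves g here (none of its changes turn any other segment into g), so the proto-segment is *g.
Position 2: Luranic has i, Wineku has e. Luranic preserves i here (none of its changes turn any other segment into i), so the proto-segment is *i.
The remaining positions agree across the daughters. Check the candidate against every language:
Luranic: start from *ziage.
  rule 1 (vowel merger): ziage → ziege
  rule 2 (unconditioned shift): ziege → zieke
  ⇒ Luranic zieke
Wineku: *ziage > zioge > zeoge  (by vowel merger, vowel merger)
*ziage is the unique common source.

*ziage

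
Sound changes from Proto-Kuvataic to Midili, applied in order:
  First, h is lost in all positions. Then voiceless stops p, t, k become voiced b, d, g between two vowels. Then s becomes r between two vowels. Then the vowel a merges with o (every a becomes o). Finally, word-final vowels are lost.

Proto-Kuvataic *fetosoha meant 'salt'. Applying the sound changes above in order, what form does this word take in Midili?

Midili: *fetosoha > fetosoa > fedosoa > fedoroa > fedoroo > fedoro  (by h-loss, intervocalic voicing, rhotacism, vowel merger, apocope)

fedoro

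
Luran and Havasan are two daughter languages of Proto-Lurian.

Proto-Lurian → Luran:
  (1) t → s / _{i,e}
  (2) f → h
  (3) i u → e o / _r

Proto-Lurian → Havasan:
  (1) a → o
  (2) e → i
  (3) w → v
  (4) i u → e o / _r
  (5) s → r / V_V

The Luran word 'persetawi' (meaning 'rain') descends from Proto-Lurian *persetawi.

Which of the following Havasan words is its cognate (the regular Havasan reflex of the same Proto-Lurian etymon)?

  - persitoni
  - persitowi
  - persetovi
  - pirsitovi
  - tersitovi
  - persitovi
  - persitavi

Havasan: *persetawi
  persetawi → persetowi   [vowel merger]
  persetowi → pirsitowi   [vowel merger]
  pirsitowi → pirsitovi   [unconditioned shift]
  pirsitovi → persitovi   [pre-rhotic lowering]
  persitovi (rule 5 does not apply)
  giving Havasan persitovi.
The other candidates each miss or misapply at least one Havasan change.

persitovi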